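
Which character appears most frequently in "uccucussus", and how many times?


Input: 'uccucussus'
Operation: tally each character
Counts: 'c':3, 's':3, 'u':4
Maximum: 'u' appears 4 times


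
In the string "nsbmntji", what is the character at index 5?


Input string: 'nsbmntji'
Operation: get character at index 5
Index mapping: s[0]='n', s[1]='s', s[2]='b', s[3]='m', s[4]='n', s[5]='t'
Result: 't'


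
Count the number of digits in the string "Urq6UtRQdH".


Input string: 'Urq6UtRQdH'
Operation: count digit characters (0-9)
Scan: 'U', 'r', 'q', '6'(digit), 'U', 't', 'R', 'Q', 'd', 'H'
Digits found: 1
Result: 1


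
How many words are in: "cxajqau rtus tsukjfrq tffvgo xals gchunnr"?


Input string: 'cxajqau rtus tsukjfrq tffvgo xals gchunnr'
Operation: split by spaces
Words found: 'cxajqau', 'rtus', 'tsukjfrq', 'tffvgo', 'xals', 'gchunnr'
Word count: 6


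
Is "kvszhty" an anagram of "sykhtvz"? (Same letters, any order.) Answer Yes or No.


String 1: 'sykhtvz' -> sorted: 'hkstvyz'
String 2: 'kvszhty' -> sorted: 'hkstvyz'
Compare sorted forms: 'hkstvyz' == 'hkstvyz'
Anagram: Yes


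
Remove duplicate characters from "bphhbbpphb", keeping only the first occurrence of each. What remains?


Input: 'bphhbbpphb'
Operation: keep first occurrence of each character
Scan: s[0]='b' new -> keep; s[1]='p' new -> keep; s[2]='h' new -> keep; s[3]='h' seen -> skip; s[4]='b' seen -> skip; s[5]='b' seen -> skip; s[6]='p' seen -> skip; s[7]='p' seen -> skip; s[8]='h' seen -> skip; s[9]='b' seen -> skip
Result: bph


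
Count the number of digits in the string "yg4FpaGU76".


Input string: 'yg4FpaGU76'
Operation: count digit characters (0-9)
Scan: 'y', 'g', '4'(digit), 'F', 'p', 'a', 'G', 'U', '7'(digit), '6'(digit)
Digits found: 3
Result: 3


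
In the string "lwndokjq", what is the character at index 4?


Input string: 'lwndokjq'
Operation: get character at index 4
Index mapping: s[0]='l', s[1]='w', s[2]='n', s[3]='d', s[4]='o'
Result: 'o'


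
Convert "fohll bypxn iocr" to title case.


Input string: 'fohll bypxn iocr'
Operation: capitalize first letter of each word
Word transformations: 'fohll'->'Fohll', 'bypxn'->'Bypxn', 'iocr'->'Iocr'
Result: Fohll Bypxn Iocr


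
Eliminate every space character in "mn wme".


Input string: 'mn wme'
Operation: remove all spaces
Words: 'mn', 'wme'
Join without spaces: mnwme


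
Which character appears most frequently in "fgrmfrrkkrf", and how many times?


Input: 'fgrmfrrkkrf'
Operation: tally each character
Counts: 'f':3, 'g':1, 'k':2, 'm':1, 'r':4
Maximum: 'r' appears 4 times


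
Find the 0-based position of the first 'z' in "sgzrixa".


Input string: 'sgzrixa'
Target: 'z'
Scanning left to right: s[0]='s', s[1]='g', s[2]='z'
First match at index: 2


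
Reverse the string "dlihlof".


Input string: 'dlihlof'
Operation: reverse character order
Original order: 'd' -> 'l' -> 'i' -> 'h' -> 'l' -> 'o' -> 'f'
Reversed order: 'f' -> 'o' -> 'l' -> 'h' -> 'i' -> 'l' -> 'd'
Result: folhild


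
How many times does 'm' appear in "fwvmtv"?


Input string: 'fwvmtv'
Target character: 'm'
Scan each position: s[3]='m'
Matches found at indices: 3
Total: 1


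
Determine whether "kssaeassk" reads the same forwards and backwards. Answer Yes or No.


Input string: 'kssaeassk'
Reversed: 'kssaeassk'
Compare pairs: s[0]='k' vs s[8]='k' (match), s[1]='s' vs s[7]='s' (match), s[2]='s' vs s[6]='s' (match), s[3]='a' vs s[5]='a' (match)
Palindrome: Yes


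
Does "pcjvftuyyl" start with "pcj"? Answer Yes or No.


Input string: 'pcjvftuyyl'
Prefix to check: 'pcj'
First 3 characters of input: 'pcj'
Match: True
Result: Yes


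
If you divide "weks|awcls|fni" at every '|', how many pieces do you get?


Input string: 'weks|awcls|fni'
Delimiter: '|'
Split result: 'weks', 'awcls', 'fni'
Number of parts: 3


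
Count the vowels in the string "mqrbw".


Input string: 'mqrbw'
Operation: count vowels (a, e, i, o, u)
Scan: s[0]='m', s[1]='q', s[2]='r', s[3]='b', s[4]='w'
Vowels found: 0
Result: 0


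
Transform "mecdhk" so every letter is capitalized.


Input string: 'mecdhk'
Operation: convert each letter to uppercase
Mapping: 'm'->'M', 'e'->'E', 'c'->'C', 'd'->'D', 'h'->'H', 'k'->'K'
Result: MECDHK


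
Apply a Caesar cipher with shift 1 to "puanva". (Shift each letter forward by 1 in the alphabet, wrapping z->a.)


Input: 'puanva', shift = 1
Operation: for each letter, (position + 1) mod 26
Mapping: 'p'(15+1=16)->'q', 'u'(20+1=21)->'v', 'a'(0+1=1)->'b', 'n'(13+1=14)->'o', 'v'(21+1=22)->'w', 'a'(0+1=1)->'b'
Result: qvbowb


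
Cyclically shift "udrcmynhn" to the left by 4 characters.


Input: 'udrcmynhn', shift = 4
Operation: split at index 4 and swap parts
Front part s[0:4] = 'udrc'
Back part s[4:] = 'mynhn'
Rotated = back + front = 'mynhn' + 'udrc'
Result: mynhnudrc


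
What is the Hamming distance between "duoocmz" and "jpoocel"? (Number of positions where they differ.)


String 1: 'duoocmz'
String 2: 'jpoocel'
Compare each position: pos 0: 'd'!='j', pos 1: 'u'!='p', pos 2: 'o'=='o', pos 3: 'o'=='o', pos 4: 'c'=='c', pos 5: 'm'!='e', pos 6: 'z'!='l'
Differing positions: 4
Hamming distance: 4


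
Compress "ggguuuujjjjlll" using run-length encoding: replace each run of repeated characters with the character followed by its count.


Input: 'ggguuuujjjjlll'
Operation: identify consecutive runs
Runs: 'ggg' -> g3, 'uuuu' -> u4, 'jjjj' -> j4, 'lll' -> l3
Encoded: g3u4j4l3


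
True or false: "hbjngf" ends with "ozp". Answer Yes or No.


Input string: 'hbjngf'
Suffix to check: 'ozp'
Last 3 characters of input: 'ngf'
Match: False
Result: No


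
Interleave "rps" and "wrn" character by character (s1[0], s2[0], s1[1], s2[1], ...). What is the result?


String 1: 'rps'
String 2: 'wrn'
Operation: alternate characters
Pairs: 'r'+'w', 'p'+'r', 's'+'n'
Result: rwprsn


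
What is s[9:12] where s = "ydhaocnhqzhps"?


Input string: 'ydhaocnhqzhps'
Operation: slice [9:12]
Extract characters: s[9]='z', s[10]='h', s[11]='p'
Result: zhp


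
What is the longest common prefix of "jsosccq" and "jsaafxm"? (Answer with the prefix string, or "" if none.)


String 1: 'jsosccq'
String 2: 'jsaafxm'
Compare position by position:
pos 0: 'j' vs 'j' match
pos 1: 's' vs 's' match
pos 2: 'o' vs 'a' differ -> stop
Longest common prefix: "js" (length 2)


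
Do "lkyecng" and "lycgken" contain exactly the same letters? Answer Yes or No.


String 1: 'lkyecng' -> sorted: 'cegklny'
String 2: 'lycgken' -> sorted: 'cegklny'
Compare sorted forms: 'cegklny' == 'cegklny'
Anagram: Yes


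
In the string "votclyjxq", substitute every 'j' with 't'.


Input string: 'votclyjxq'
Operation: replace 'j' with 't'
Positions of 'j': 6
After replacement: votclytxq


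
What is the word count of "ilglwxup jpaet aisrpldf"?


Input string: 'ilglwxup jpaet aisrpldf'
Operation: split by spaces
Words found: 'ilglwxup', 'jpaet', 'aisrpldf'
Word count: 3


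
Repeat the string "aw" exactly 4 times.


Input string: 'aw'
Operation: repeat 4 times
Concatenation: 'aw' + 'aw' + 'aw' + 'aw'
Result: awawawaw


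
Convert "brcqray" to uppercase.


Input string: 'brcqray'
Operation: convert each letter to uppercase
Mapping: 'b'->'B', 'r'->'R', 'c'->'C', 'q'->'Q', 'r'->'R', 'a'->'A', 'y'->'Y'
Result: BRCQRAY


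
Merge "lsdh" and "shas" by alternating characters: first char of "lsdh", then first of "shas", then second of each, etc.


String 1: 'lsdh'
String 2: 'shas'
Operation: alternate characters
Pairs: 'l'+'s', 's'+'h', 'd'+'a', 'h'+'s'
Result: lsshdahs


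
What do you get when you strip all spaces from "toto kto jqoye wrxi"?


Input string: 'toto kto jqoye wrxi'
Operation: remove all spaces
Words: 'toto', 'kto', 'jqoye', 'wrxi'
Join without spaces: totoktojqoyewrxi


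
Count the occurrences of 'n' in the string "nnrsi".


Input string: 'nnrsi'
Target character: 'n'
Scan each position: s[0]='n', s[1]='n'
Matches found at indices: 0, 1
Total: 2


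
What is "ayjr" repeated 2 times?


Input string: 'ayjr'
Operation: repeat 2 times
Concatenation: 'ayjr' + 'ayjr'
Result: ayjrayjr


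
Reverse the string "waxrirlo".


Input string: 'waxrirlo'
Operation: reverse character order
Original order: 'w' -> 'a' -> 'x' -> 'r' -> 'i' -> 'r' -> 'l' -> 'o'
Reversed order: 'o' -> 'l' -> 'r' -> 'i' -> 'r' -> 'x' -> 'a' -> 'w'
Result: olrirxaw


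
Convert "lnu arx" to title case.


Input string: 'lnu arx'
Operation: capitalize first letter of each word
Word transformations: 'lnu'->'Lnu', 'arx'->'Arx'
Result: Lnu Arx


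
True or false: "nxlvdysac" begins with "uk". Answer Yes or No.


Input string: 'nxlvdysac'
Prefix to check: 'uk'
First 2 characters of input: 'nx'
Match: False
Result: No


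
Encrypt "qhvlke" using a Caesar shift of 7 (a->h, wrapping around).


Input: 'qhvlke', shift = 7
Operation: for each letter, (position + 7) mod 26
Mapping: 'q'(16+7=23)->'x', 'h'(7+7=14)->'o', 'v'(21+7=28, 28 mod 26=2)->'c', 'l'(11+7=18)->'s', 'k'(10+7=17)->'r', 'e'(4+7=11)->'l'
Result: xocsrl


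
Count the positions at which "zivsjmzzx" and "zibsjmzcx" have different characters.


String 1: 'zivsjmzzx'
String 2: 'zibsjmzcx'
Compare each position: pos 0: 'z'=='z', pos 1: 'i'=='i', pos 2: 'v'!='b', pos 3: 's'=='s', pos 4: 'j'=='j', pos 5: 'm'=='m', pos 6: 'z'=='z', pos 7: 'z'!='c', pos 8: 'x'=='x'
Differing positions: 2
Hamming distance: 2


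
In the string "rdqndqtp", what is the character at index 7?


Input string: 'rdqndqtp'
Operation: get character at index 7
Index mapping: s[0]='r', s[1]='d', s[2]='q', s[3]='n', s[4]='d', s[5]='q', s[6]='t', s[7]='p'
Result: 'p'


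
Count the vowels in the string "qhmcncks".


Input string: 'qhmcncks'
Operation: count vowels (a, e, i, o, u)
Scan: s[0]='q', s[1]='h', s[2]='m', s[3]='c', s[4]='n', s[5]='c', s[6]='k', s[7]='s'
Vowels found: 0
Result: 0


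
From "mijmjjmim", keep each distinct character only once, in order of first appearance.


Input: 'mijmjjmim'
Operation: keep first occurrence of each character
Scan: s[0]='m' new -> keep; s[1]='i' new -> keep; s[2]='j' new -> keep; s[3]='m' seen -> skip; s[4]='j' seen -> skip; s[5]='j' seen -> skip; s[6]='m' seen -> skip; s[7]='i' seen -> skip; s[8]='m' seen -> skip
Result: mij


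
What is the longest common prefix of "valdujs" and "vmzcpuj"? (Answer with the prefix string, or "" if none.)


String 1: 'valdujs'
String 2: 'vmzcpuj'
Compare position by position:
pos 0: 'v' vs 'v' match
pos 1: 'a' vs 'm' differ -> stop
Longest common prefix: "v" (length 1)


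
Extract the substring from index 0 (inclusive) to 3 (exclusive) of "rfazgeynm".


Input string: 'rfazgeynm'
Operation: slice [0:3]
Extract characters: s[0]='r', s[1]='f', s[2]='a'
Result: rfa


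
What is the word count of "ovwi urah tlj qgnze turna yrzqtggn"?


Input string: 'ovwi urah tlj qgnze turna yrzqtggn'
Operation: split by spaces
Words found: 'ovwi', 'urah', 'tlj', 'qgnze', 'turna', 'yrzqtggn'
Word count: 6


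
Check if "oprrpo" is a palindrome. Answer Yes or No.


Input string: 'oprrpo'
Reversed: 'oprrpo'
Compare pairs: s[0]='o' vs s[5]='o' (match), s[1]='p' vs s[4]='p' (match), s[2]='r' vs s[3]='r' (match)
Palindrome: Yes


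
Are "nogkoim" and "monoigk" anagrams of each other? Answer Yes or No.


String 1: 'nogkoim' -> sorted: 'gikmnoo'
String 2: 'monoigk' -> sorted: 'gikmnoo'
Compare sorted forms: 'gikmnoo' == 'gikmnoo'
Anagram: Yes


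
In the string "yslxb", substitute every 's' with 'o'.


Input string: 'yslxb'
Operation: replace 's' with 'o'
Positions of 's': 1
After replacement: yolxb


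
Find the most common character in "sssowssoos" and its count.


Input: 'sssowssoos'
Operation: tally each character
Counts: 'o':3, 's':6, 'w':1
Maximum: 's' appears 6 times


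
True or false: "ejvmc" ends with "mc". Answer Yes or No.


Input string: 'ejvmc'
Suffix to check: 'mc'
Last 2 characters of input: 'mc'
Match: True
Result: Yes


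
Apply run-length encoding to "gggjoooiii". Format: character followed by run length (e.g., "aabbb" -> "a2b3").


Input: 'gggjoooiii'
Operation: identify consecutive runs
Runs: 'ggg' -> g3, 'j' -> j1, 'ooo' -> o3, 'iii' -> i3
Encoded: g3j1o3i3


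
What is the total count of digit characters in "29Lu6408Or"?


Input string: '29Lu6408Or'
Operation: count digit characters (0-9)
Scan: '2'(digit), '9'(digit), 'L', 'u', '6'(digit), '4'(digit), '0'(digit), '8'(digit), 'O', 'r'
Digits found: 6
Result: 6


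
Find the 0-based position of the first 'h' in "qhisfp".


Input string: 'qhisfp'
Target: 'h'
Scanning left to right: s[0]='q', s[1]='h'
First match at index: 1


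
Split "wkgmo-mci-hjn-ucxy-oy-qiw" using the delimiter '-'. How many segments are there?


Input string: 'wkgmo-mci-hjn-ucxy-oy-qiw'
Delimiter: '-'
Split result: 'wkgmo', 'mci', 'hjn', 'ucxy', 'oy', 'qiw'
Number of parts: 6


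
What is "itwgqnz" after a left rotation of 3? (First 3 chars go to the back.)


Input: 'itwgqnz', shift = 3
Operation: split at index 3 and swap parts
Front part s[0:3] = 'itw'
Back part s[3:] = 'gqnz'
Rotated = back + front = 'gqnz' + 'itw'
Result: gqnzitw


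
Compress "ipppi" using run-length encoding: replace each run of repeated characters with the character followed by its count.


Input: 'ipppi'
Operation: identify consecutive runs
Runs: 'i' -> i1, 'ppp' -> p3, 'i' -> i1
Encoded: i1p3i1


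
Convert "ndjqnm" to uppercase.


Input string: 'ndjqnm'
Operation: convert each letter to uppercase
Mapping: 'n'->'N', 'd'->'D', 'j'->'J', 'q'->'Q', 'n'->'N', 'm'->'M'
Result: NDJQNM


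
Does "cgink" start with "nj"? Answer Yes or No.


Input string: 'cgink'
Prefix to check: 'nj'
First 2 characters of input: 'cg'
Match: False
Result: No


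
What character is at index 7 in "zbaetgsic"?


Input string: 'zbaetgsic'
Operation: get character at index 7
Index mapping: s[0]='z', s[1]='b', s[2]='a', s[3]='e', s[4]='t', s[5]='g', s[6]='s', s[7]='i'
Result: 'i'


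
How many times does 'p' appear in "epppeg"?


Input string: 'epppeg'
Target character: 'p'
Scan each position: s[1]='p', s[2]='p', s[3]='p'
Matches found at indices: 1, 2, 3
Total: 3


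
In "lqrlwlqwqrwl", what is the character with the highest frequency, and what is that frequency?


Input: 'lqrlwlqwqrwl'
Operation: tally each character
Counts: 'l':4, 'q':3, 'r':2, 'w':3
Maximum: 'l' appears 4 times


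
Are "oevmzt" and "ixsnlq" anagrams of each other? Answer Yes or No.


String 1: 'oevmzt' -> sorted: 'emotvz'
String 2: 'ixsnlq' -> sorted: 'ilnqsx'
Compare sorted forms: 'emotvz' != 'ilnqsx'
Anagram: No


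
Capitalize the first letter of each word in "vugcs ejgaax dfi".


Input string: 'vugcs ejgaax dfi'
Operation: capitalize first letter of each word
Word transformations: 'vugcs'->'Vugcs', 'ejgaax'->'Ejgaax', 'dfi'->'Dfi'
Result: Vugcs Ejgaax Dfi


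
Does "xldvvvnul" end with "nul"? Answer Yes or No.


Input string: 'xldvvvnul'
Suffix to check: 'nul'
Last 3 characters of input: 'nul'
Match: True
Result: Yes


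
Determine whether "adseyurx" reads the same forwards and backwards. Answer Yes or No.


Input string: 'adseyurx'
Reversed: 'xruyesda'
Compare pairs: s[0]='a' vs s[7]='x' (mismatch), s[1]='d' vs s[6]='r' (mismatch), s[2]='s' vs s[5]='u' (mismatch), s[3]='e' vs s[4]='y' (mismatch)
Palindrome: No


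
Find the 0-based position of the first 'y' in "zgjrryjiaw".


Input string: 'zgjrryjiaw'
Target: 'y'
Scanning left to right: s[0]='z', s[1]='g', s[2]='j', s[3]='r', s[4]='r', s[5]='y'
First match at index: 5


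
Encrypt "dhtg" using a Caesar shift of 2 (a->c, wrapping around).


Input: 'dhtg', shift = 2
Operation: for each letter, (position + 2) mod 26
Mapping: 'd'(3+2=5)->'f', 'h'(7+2=9)->'j', 't'(19+2=21)->'v', 'g'(6+2=8)->'i'
Result: fjvi


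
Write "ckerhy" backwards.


Input string: 'ckerhy'
Operation: reverse character order
Original order: 'c' -> 'k' -> 'e' -> 'r' -> 'h' -> 'y'
Reversed order: 'y' -> 'h' -> 'r' -> 'e' -> 'k' -> 'c'
Result: yhrekc


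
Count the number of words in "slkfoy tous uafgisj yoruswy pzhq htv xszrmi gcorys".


Input string: 'slkfoy tous uafgisj yoruswy pzhq htv xszrmi gcorys'
Operation: split by spaces
Words found: 'slkfoy', 'tous', 'uafgisj', 'yoruswy', 'pzhq', 'htv', 'xszrmi', 'gcorys'
Word count: 8


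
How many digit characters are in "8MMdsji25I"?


Input string: '8MMdsji25I'
Operation: count digit characters (0-9)
Scan: '8'(digit), 'M', 'M', 'd', 's', 'j', 'i', '2'(digit), '5'(digit), 'I'
Digits found: 3
Result: 3


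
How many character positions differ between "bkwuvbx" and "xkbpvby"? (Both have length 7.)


String 1: 'bkwuvbx'
String 2: 'xkbpvby'
Compare each position: pos 0: 'b'!='x', pos 1: 'k'=='k', pos 2: 'w'!='b', pos 3: 'u'!='p', pos 4: 'v'=='v', pos 5: 'b'=='b', pos 6: 'x'!='y'
Differing positions: 4
Hamming distance: 4


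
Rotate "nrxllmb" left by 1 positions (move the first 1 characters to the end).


Input: 'nrxllmb', shift = 1
Operation: split at index 1 and swap parts
Front part s[0:1] = 'n'
Back part s[1:] = 'rxllmb'
Rotated = back + front = 'rxllmb' + 'n'
Result: rxllmbn


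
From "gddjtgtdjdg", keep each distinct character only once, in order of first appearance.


Input: 'gddjtgtdjdg'
Operation: keep first occurrence of each character
Scan: s[0]='g' new -> keep; s[1]='d' new -> keep; s[2]='d' seen -> skip; s[3]='j' new -> keep; s[4]='t' new -> keep; s[5]='g' seen -> skip; s[6]='t' seen -> skip; s[7]='d' seen -> skip; s[8]='j' seen -> skip; s[9]='d' seen -> skip; s[10]='g' seen -> skip
Result: gdjt


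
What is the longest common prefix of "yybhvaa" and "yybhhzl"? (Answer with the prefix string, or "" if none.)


String 1: 'yybhvaa'
String 2: 'yybhhzl'
Compare position by position:
pos 0: 'y' vs 'y' match
pos 1: 'y' vs 'y' match
pos 2: 'b' vs 'b' match
pos 3: 'h' vs 'h' match
pos 4: 'v' vs 'h' differ -> stop
Longest common prefix: "yybh" (length 4)


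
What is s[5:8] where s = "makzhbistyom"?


Input string: 'makzhbistyom'
Operation: slice [5:8]
Extract characters: s[5]='b', s[6]='i', s[7]='s'
Result: bis


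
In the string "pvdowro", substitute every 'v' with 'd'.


Input string: 'pvdowro'
Operation: replace 'v' with 'd'
Positions of 'v': 1
After replacement: pddowro


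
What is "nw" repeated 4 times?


Input string: 'nw'
Operation: repeat 4 times
Concatenation: 'nw' + 'nw' + 'nw' + 'nw'
Result: nwnwnwnw


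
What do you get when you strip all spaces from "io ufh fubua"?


Input string: 'io ufh fubua'
Operation: remove all spaces
Words: 'io', 'ufh', 'fubua'
Join without spaces: ioufhfubua


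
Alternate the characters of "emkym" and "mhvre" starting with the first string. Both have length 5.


String 1: 'emkym'
String 2: 'mhvre'
Operation: alternate characters
Pairs: 'e'+'m', 'm'+'h', 'k'+'v', 'y'+'r', 'm'+'e'
Result: emmhkvyrme


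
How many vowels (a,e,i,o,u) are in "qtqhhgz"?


Input string: 'qtqhhgz'
Operation: count vowels (a, e, i, o, u)
Scan: s[0]='q', s[1]='t', s[2]='q', s[3]='h', s[4]='h', s[5]='g', s[6]='z'
Vowels found: 0
Result: 0


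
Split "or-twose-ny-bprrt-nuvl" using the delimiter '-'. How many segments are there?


Input string: 'or-twose-ny-bprrt-nuvl'
Delimiter: '-'
Split result: 'or', 'twose', 'ny', 'bprrt', 'nuvl'
Number of parts: 5


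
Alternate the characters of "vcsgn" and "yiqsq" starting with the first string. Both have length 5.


String 1: 'vcsgn'
String 2: 'yiqsq'
Operation: alternate characters
Pairs: 'v'+'y', 'c'+'i', 's'+'q', 'g'+'s', 'n'+'q'
Result: vycisqgsnq


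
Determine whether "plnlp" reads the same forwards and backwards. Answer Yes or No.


Input string: 'plnlp'
Reversed: 'plnlp'
Compare pairs: s[0]='p' vs s[4]='p' (match), s[1]='l' vs s[3]='l' (match)
Palindrome: Yes


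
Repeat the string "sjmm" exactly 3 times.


Input string: 'sjmm'
Operation: repeat 3 times
Concatenation: 'sjmm' + 'sjmm' + 'sjmm'
Result: sjmmsjmmsjmm


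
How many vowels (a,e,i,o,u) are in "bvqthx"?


Input string: 'bvqthx'
Operation: count vowels (a, e, i, o, u)
Scan: s[0]='b', s[1]='v', s[2]='q', s[3]='t', s[4]='h', s[5]='x'
Vowels found: 0
Result: 0


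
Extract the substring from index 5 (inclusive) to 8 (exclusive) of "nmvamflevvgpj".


Input string: 'nmvamflevvgpj'
Operation: slice [5:8]
Extract characters: s[5]='f', s[6]='l', s[7]='e'
Result: fle


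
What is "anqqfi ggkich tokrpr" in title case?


Input string: 'anqqfi ggkich tokrpr'
Operation: capitalize first letter of each word
Word transformations: 'anqqfi'->'Anqqfi', 'ggkich'->'Ggkich', 'tokrpr'->'Tokrpr'
Result: Anqqfi Ggkich Tokrpr


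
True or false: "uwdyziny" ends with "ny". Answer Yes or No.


Input string: 'uwdyziny'
Suffix to check: 'ny'
Last 2 characters of input: 'ny'
Match: True
Result: Yes


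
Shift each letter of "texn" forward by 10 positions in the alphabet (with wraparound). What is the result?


Input: 'texn', shift = 10
Operation: for each letter, (position + 10) mod 26
Mapping: 't'(19+10=29, 29 mod 26=3)->'d', 'e'(4+10=14)->'o', 'x'(23+10=33, 33 mod 26=7)->'h', 'n'(13+10=23)->'x'
Result: dohx


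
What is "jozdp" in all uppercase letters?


Input string: 'jozdp'
Operation: convert each letter to uppercase
Mapping: 'j'->'J', 'o'->'O', 'z'->'Z', 'd'->'D', 'p'->'P'
Result: JOZDP


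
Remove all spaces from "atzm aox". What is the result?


Input string: 'atzm aox'
Operation: remove all spaces
Words: 'atzm', 'aox'
Join without spaces: atzmaox


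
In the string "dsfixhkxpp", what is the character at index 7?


Input string: 'dsfixhkxpp'
Operation: get character at index 7
Index mapping: s[0]='d', s[1]='s', s[2]='f', s[3]='i', s[4]='x', s[5]='h', s[6]='k', s[7]='x'
Result: 'x'


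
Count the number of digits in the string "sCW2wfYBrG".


Input string: 'sCW2wfYBrG'
Operation: count digit characters (0-9)
Scan: 's', 'C', 'W', '2'(digit), 'w', 'f', 'Y', 'B', 'r', 'G'
Digits found: 1
Result: 1


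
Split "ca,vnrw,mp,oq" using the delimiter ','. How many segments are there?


Input string: 'ca,vnrw,mp,oq'
Delimiter: ','
Split result: 'ca', 'vnrw', 'mp', 'oq'
Number of parts: 4


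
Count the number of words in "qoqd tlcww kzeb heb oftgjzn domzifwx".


Input string: 'qoqd tlcww kzeb heb oftgjzn domzifwx'
Operation: split by spaces
Words found: 'qoqd', 'tlcww', 'kzeb', 'heb', 'oftgjzn', 'domzifwx'
Word count: 6


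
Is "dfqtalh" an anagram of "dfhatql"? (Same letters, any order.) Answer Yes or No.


String 1: 'dfhatql' -> sorted: 'adfhlqt'
String 2: 'dfqtalh' -> sorted: 'adfhlqt'
Compare sorted forms: 'adfhlqt' == 'adfhlqt'
Anagram: Yes


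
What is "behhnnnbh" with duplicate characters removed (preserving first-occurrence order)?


Input: 'behhnnnbh'
Operation: keep first occurrence of each character
Scan: s[0]='b' new -> keep; s[1]='e' new -> keep; s[2]='h' new -> keep; s[3]='h' seen -> skip; s[4]='n' new -> keep; s[5]='n' seen -> skip; s[6]='n' seen -> skip; s[7]='b' seen -> skip; s[8]='h' seen -> skip
Result: behn


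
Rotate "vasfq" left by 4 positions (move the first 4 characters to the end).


Input: 'vasfq', shift = 4
Operation: split at index 4 and swap parts
Front part s[0:4] = 'vasf'
Back part s[4:] = 'q'
Rotated = back + front = 'q' + 'vasf'
Result: qvasf


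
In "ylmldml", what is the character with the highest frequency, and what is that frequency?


Input: 'ylmldml'
Operation: tally each character
Counts: 'd':1, 'l':3, 'm':2, 'y':1
Maximum: 'l' appears 3 times


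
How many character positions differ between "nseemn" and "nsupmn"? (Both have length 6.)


String 1: 'nseemn'
String 2: 'nsupmn'
Compare each position: pos 0: 'n'=='n', pos 1: 's'=='s', pos 2: 'e'!='u', pos 3: 'e'!='p', pos 4: 'm'=='m', pos 5: 'n'=='n'
Differing positions: 2
Hamming distance: 2


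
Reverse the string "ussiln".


Input string: 'ussiln'
Operation: reverse character order
Original order: 'u' -> 's' -> 's' -> 'i' -> 'l' -> 'n'
Reversed order: 'n' -> 'l' -> 'i' -> 's' -> 's' -> 'u'
Result: nlissu


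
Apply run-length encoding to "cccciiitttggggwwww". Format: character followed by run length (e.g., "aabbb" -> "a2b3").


Input: 'cccciiitttggggwwww'
Operation: identify consecutive runs
Runs: 'cccc' -> c4, 'iii' -> i3, 'ttt' -> t3, 'gggg' -> g4, 'wwww' -> w4
Encoded: c4i3t3g4w4


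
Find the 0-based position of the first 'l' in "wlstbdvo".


Input string: 'wlstbdvo'
Target: 'l'
Scanning left to right: s[0]='w', s[1]='l'
First match at index: 1


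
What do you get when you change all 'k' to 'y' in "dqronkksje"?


Input string: 'dqronkksje'
Operation: replace 'k' with 'y'
Positions of 'k': 5, 6
After replacement: dqronyysje


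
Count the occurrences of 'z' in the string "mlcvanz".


Input string: 'mlcvanz'
Target character: 'z'
Scan each position: s[6]='z'
Matches found at indices: 6
Total: 1


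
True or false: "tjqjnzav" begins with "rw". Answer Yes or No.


Input string: 'tjqjnzav'
Prefix to check: 'rw'
First 2 characters of input: 'tj'
Match: False
Result: No


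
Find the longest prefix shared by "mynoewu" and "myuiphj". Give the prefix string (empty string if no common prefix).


String 1: 'mynoewu'
String 2: 'myuiphj'
Compare position by position:
pos 0: 'm' vs 'm' match
pos 1: 'y' vs 'y' match
pos 2: 'n' vs 'u' differ -> stop
Longest common prefix: "my" (length 2)


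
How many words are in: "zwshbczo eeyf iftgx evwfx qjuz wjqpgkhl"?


Input string: 'zwshbczo eeyf iftgx evwfx qjuz wjqpgkhl'
Operation: split by spaces
Words found: 'zwshbczo', 'eeyf', 'iftgx', 'evwfx', 'qjuz', 'wjqpgkhl'
Word count: 6


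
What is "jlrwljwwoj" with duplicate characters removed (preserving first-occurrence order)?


Input: 'jlrwljwwoj'
Operation: keep first occurrence of each character
Scan: s[0]='j' new -> keep; s[1]='l' new -> keep; s[2]='r' new -> keep; s[3]='w' new -> keep; s[4]='l' seen -> skip; s[5]='j' seen -> skip; s[6]='w' seen -> skip; s[7]='w' seen -> skip; s[8]='o' new -> keep; s[9]='j' seen -> skip
Result: jlrwo


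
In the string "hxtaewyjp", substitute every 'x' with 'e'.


Input string: 'hxtaewyjp'
Operation: replace 'x' with 'e'
Positions of 'x': 1
After replacement: hetaewyjp


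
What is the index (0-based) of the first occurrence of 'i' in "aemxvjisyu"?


Input string: 'aemxvjisyu'
Target: 'i'
Scanning left to right: s[0]='a', s[1]='e', s[2]='m', s[3]='x', s[4]='v', s[5]='j', s[6]='i'
First match at index: 6


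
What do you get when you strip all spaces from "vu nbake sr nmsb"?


Input string: 'vu nbake sr nmsb'
Operation: remove all spaces
Words: 'vu', 'nbake', 'sr', 'nmsb'
Join without spaces: vunbakesrnmsb


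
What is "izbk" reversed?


Input string: 'izbk'
Operation: reverse character order
Original order: 'i' -> 'z' -> 'b' -> 'k'
Reversed order: 'k' -> 'b' -> 'z' -> 'i'
Result: kbzi


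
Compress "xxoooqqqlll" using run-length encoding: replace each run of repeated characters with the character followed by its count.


Input: 'xxoooqqqlll'
Operation: identify consecutive runs
Runs: 'xx' -> x2, 'ooo' -> o3, 'qqq' -> q3, 'lll' -> l3
Encoded: x2o3q3l3


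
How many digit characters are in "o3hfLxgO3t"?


Input string: 'o3hfLxgO3t'
Operation: count digit characters (0-9)
Scan: 'o', '3'(digit), 'h', 'f', 'L', 'x', 'g', 'O', '3'(digit), 't'
Digits found: 2
Result: 2


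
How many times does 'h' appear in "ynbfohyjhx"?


Input string: 'ynbfohyjhx'
Target character: 'h'
Scan each position: s[5]='h', s[8]='h'
Matches found at indices: 5, 8
Total: 2


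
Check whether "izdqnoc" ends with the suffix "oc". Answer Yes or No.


Input string: 'izdqnoc'
Suffix to check: 'oc'
Last 2 characters of input: 'oc'
Match: True
Result: Yes


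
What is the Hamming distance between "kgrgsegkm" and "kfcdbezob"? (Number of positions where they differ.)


String 1: 'kgrgsegkm'
String 2: 'kfcdbezob'
Compare each position: pos 0: 'k'=='k', pos 1: 'g'!='f', pos 2: 'r'!='c', pos 3: 'g'!='d', pos 4: 's'!='b', pos 5: 'e'=='e', pos 6: 'g'!='z', pos 7: 'k'!='o', pos 8: 'm'!='b'
Differing positions: 7
Hamming distance: 7


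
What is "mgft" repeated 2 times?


Input string: 'mgft'
Operation: repeat 2 times
Concatenation: 'mgft' + 'mgft'
Result: mgftmgft


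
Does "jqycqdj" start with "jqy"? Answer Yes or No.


Input string: 'jqycqdj'
Prefix to check: 'jqy'
First 3 characters of input: 'jqy'
Match: True
Result: Yes


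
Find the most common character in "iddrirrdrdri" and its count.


Input: 'iddrirrdrdri'
Operation: tally each character
Counts: 'd':4, 'i':3, 'r':5
Maximum: 'r' appears 5 times


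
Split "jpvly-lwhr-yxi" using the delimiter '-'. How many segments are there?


Input string: 'jpvly-lwhr-yxi'
Delimiter: '-'
Split result: 'jpvly', 'lwhr', 'yxi'
Number of parts: 3


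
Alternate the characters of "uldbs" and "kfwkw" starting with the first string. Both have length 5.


String 1: 'uldbs'
String 2: 'kfwkw'
Operation: alternate characters
Pairs: 'u'+'k', 'l'+'f', 'd'+'w', 'b'+'k', 's'+'w'
Result: uklfdwbksw


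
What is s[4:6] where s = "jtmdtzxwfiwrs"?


Input string: 'jtmdtzxwfiwrs'
Operation: slice [4:6]
Extract characters: s[4]='t', s[5]='z'
Result: tz


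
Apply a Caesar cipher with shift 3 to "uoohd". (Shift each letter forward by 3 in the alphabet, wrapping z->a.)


Input: 'uoohd', shift = 3
Operation: for each letter, (position + 3) mod 26
Mapping: 'u'(20+3=23)->'x', 'o'(14+3=17)->'r', 'o'(14+3=17)->'r', 'h'(7+3=10)->'k', 'd'(3+3=6)->'g'
Result: xrrkg


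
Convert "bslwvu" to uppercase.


Input string: 'bslwvu'
Operation: convert each letter to uppercase
Mapping: 'b'->'B', 's'->'S', 'l'->'L', 'w'->'W', 'v'->'V', 'u'->'U'
Result: BSLWVU


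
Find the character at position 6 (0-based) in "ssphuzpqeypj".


Input string: 'ssphuzpqeypj'
Operation: get character at index 6
Index mapping: s[0]='s', s[1]='s', s[2]='p', s[3]='h', s[4]='u', s[5]='z', s[6]='p'
Result: 'p'


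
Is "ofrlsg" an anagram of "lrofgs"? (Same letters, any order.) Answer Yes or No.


String 1: 'lrofgs' -> sorted: 'fglors'
String 2: 'ofrlsg' -> sorted: 'fglors'
Compare sorted forms: 'fglors' == 'fglors'
Anagram: Yes


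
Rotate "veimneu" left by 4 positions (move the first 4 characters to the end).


Input: 'veimneu', shift = 4
Operation: split at index 4 and swap parts
Front part s[0:4] = 'veim'
Back part s[4:] = 'neu'
Rotated = back + front = 'neu' + 'veim'
Result: neuveim


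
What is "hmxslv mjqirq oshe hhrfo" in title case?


Input string: 'hmxslv mjqirq oshe hhrfo'
Operation: capitalize first letter of each word
Word transformations: 'hmxslv'->'Hmxslv', 'mjqirq'->'Mjqirq', 'oshe'->'Oshe', 'hhrfo'->'Hhrfo'
Result: Hmxslv Mjqirq Oshe Hhrfo


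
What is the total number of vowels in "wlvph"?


Input string: 'wlvph'
Operation: count vowels (a, e, i, o, u)
Scan: s[0]='w', s[1]='l', s[2]='v', s[3]='p', s[4]='h'
Vowels found: 0
Result: 0


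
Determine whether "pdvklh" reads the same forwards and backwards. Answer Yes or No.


Input string: 'pdvklh'
Reversed: 'hlkvdp'
Compare pairs: s[0]='p' vs s[5]='h' (mismatch), s[1]='d' vs s[4]='l' (mismatch), s[2]='v' vs s[3]='k' (mismatch)
Palindrome: No


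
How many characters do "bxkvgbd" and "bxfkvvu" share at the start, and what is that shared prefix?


String 1: 'bxkvgbd'
String 2: 'bxfkvvu'
Compare position by position:
pos 0: 'b' vs 'b' match
pos 1: 'x' vs 'x' match
pos 2: 'k' vs 'f' differ -> stop
Longest common prefix: "bx" (length 2)


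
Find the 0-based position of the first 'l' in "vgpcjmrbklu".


Input string: 'vgpcjmrbklu'
Target: 'l'
Scanning left to right: s[0]='v', s[1]='g', s[2]='p', s[3]='c', s[4]='j', s[5]='m', s[6]='r', s[7]='b', s[8]='k', s[9]='l'
First match at index: 9


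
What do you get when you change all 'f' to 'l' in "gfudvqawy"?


Input string: 'gfudvqawy'
Operation: replace 'f' with 'l'
Positions of 'f': 1
After replacement: gludvqawy


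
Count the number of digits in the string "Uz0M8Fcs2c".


Input string: 'Uz0M8Fcs2c'
Operation: count digit characters (0-9)
Scan: 'U', 'z', '0'(digit), 'M', '8'(digit), 'F', 'c', 's', '2'(digit), 'c'
Digits found: 3
Result: 3


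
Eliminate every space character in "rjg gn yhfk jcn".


Input string: 'rjg gn yhfk jcn'
Operation: remove all spaces
Words: 'rjg', 'gn', 'yhfk', 'jcn'
Join without spaces: rjggnyhfkjcn


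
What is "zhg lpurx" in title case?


Input string: 'zhg lpurx'
Operation: capitalize first letter of each word
Word transformations: 'zhg'->'Zhg', 'lpurx'->'Lpurx'
Result: Zhg Lpurx


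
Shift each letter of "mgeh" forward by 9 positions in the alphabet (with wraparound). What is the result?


Input: 'mgeh', shift = 9
Operation: for each letter, (position + 9) mod 26
Mapping: 'm'(12+9=21)->'v', 'g'(6+9=15)->'p', 'e'(4+9=13)->'n', 'h'(7+9=16)->'q'
Result: vpnq


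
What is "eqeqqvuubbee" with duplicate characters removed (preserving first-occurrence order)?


Input: 'eqeqqvuubbee'
Operation: keep first occurrence of each character
Scan: s[0]='e' new -> keep; s[1]='q' new -> keep; s[2]='e' seen -> skip; s[3]='q' seen -> skip; s[4]='q' seen -> skip; s[5]='v' new -> keep; s[6]='u' new -> keep; s[7]='u' seen -> skip; s[8]='b' new -> keep; s[9]='b' seen -> skip; s[10]='e' seen -> skip; s[11]='e' seen -> skip
Result: eqvub


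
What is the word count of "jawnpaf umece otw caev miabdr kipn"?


Input string: 'jawnpaf umece otw caev miabdr kipn'
Operation: split by spaces
Words found: 'jawnpaf', 'umece', 'otw', 'caev', 'miabdr', 'kipn'
Word count: 6


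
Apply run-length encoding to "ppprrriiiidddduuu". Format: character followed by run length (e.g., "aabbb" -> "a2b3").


Input: 'ppprrriiiidddduuu'
Operation: identify consecutive runs
Runs: 'ppp' -> p3, 'rrr' -> r3, 'iiii' -> i4, 'dddd' -> d4, 'uuu' -> u3
Encoded: p3r3i4d4u3


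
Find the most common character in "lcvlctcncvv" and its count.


Input: 'lcvlctcncvv'
Operation: tally each character
Counts: 'c':4, 'l':2, 'n':1, 't':1, 'v':3
Maximum: 'c' appears 4 times


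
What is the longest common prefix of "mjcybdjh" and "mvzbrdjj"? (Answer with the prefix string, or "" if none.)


String 1: 'mjcybdjh'
String 2: 'mvzbrdjj'
Compare position by position:
pos 0: 'm' vs 'm' match
pos 1: 'j' vs 'v' differ -> stop
Longest common prefix: "m" (length 1)


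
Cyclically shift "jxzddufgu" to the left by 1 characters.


Input: 'jxzddufgu', shift = 1
Operation: split at index 1 and swap parts
Front part s[0:1] = 'j'
Back part s[1:] = 'xzddufgu'
Rotated = back + front = 'xzddufgu' + 'j'
Result: xzddufguj


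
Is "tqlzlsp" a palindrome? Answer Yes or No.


Input string: 'tqlzlsp'
Reversed: 'pslzlqt'
Compare pairs: s[0]='t' vs s[6]='p' (mismatch), s[1]='q' vs s[5]='s' (mismatch), s[2]='l' vs s[4]='l' (match)
Palindrome: No


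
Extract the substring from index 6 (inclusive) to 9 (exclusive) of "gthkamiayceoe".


Input string: 'gthkamiayceoe'
Operation: slice [6:9]
Extract characters: s[6]='i', s[7]='a', s[8]='y'
Result: iay


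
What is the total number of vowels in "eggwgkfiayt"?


Input string: 'eggwgkfiayt'
Operation: count vowels (a, e, i, o, u)
Scan: s[0]='e' (vowel), s[1]='g', s[2]='g', s[3]='w', s[4]='g', s[5]='k', s[6]='f', s[7]='i' (vowel), s[8]='a' (vowel), s[9]='y', s[10]='t'
Vowels found: 3
Result: 3


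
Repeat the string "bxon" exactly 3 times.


Input string: 'bxon'
Operation: repeat 3 times
Concatenation: 'bxon' + 'bxon' + 'bxon'
Result: bxonbxonbxon


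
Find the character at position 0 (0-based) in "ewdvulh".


Input string: 'ewdvulh'
Operation: get character at index 0
Index mapping: s[0]='e'
Result: 'e'


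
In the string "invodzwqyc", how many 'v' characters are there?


Input string: 'invodzwqyc'
Target character: 'v'
Scan each position: s[2]='v'
Matches found at indices: 2
Total: 1


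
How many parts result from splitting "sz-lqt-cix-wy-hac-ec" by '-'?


Input string: 'sz-lqt-cix-wy-hac-ec'
Delimiter: '-'
Split result: 'sz', 'lqt', 'cix', 'wy', 'hac', 'ec'
Number of parts: 6


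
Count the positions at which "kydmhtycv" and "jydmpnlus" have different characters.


String 1: 'kydmhtycv'
String 2: 'jydmpnlus'
Compare each position: pos 0: 'k'!='j', pos 1: 'y'=='y', pos 2: 'd'=='d', pos 3: 'm'=='m', pos 4: 'h'!='p', pos 5: 't'!='n', pos 6: 'y'!='l', pos 7: 'c'!='u', pos 8: 'v'!='s'
Differing positions: 6
Hamming distance: 6


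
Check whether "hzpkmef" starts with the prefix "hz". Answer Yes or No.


Input string: 'hzpkmef'
Prefix to check: 'hz'
First 2 characters of input: 'hz'
Match: True
Result: Yes


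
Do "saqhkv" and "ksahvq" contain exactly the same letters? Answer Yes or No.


String 1: 'saqhkv' -> sorted: 'ahkqsv'
String 2: 'ksahvq' -> sorted: 'ahkqsv'
Compare sorted forms: 'ahkqsv' == 'ahkqsv'
Anagram: Yes


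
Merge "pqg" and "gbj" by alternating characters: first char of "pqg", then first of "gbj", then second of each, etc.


String 1: 'pqg'
String 2: 'gbj'
Operation: alternate characters
Pairs: 'p'+'g', 'q'+'b', 'g'+'j'
Result: pgqbgj


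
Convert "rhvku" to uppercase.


Input string: 'rhvku'
Operation: convert each letter to uppercase
Mapping: 'r'->'R', 'h'->'H', 'v'->'V', 'k'->'K', 'u'->'U'
Result: RHVKU


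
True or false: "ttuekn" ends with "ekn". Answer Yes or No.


Input string: 'ttuekn'
Suffix to check: 'ekn'
Last 3 characters of input: 'ekn'
Match: True
Result: Yes


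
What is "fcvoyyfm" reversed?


Input string: 'fcvoyyfm'
Operation: reverse character order
Original order: 'f' -> 'c' -> 'v' -> 'o' -> 'y' -> 'y' -> 'f' -> 'm'
Reversed order: 'm' -> 'f' -> 'y' -> 'y' -> 'o' -> 'v' -> 'c' -> 'f'
Result: mfyyovcf


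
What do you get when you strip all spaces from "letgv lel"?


Input string: 'letgv lel'
Operation: remove all spaces
Words: 'letgv', 'lel'
Join without spaces: letgvlel


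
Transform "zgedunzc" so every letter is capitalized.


Input string: 'zgedunzc'
Operation: convert each letter to uppercase
Mapping: 'z'->'Z', 'g'->'G', 'e'->'E', 'd'->'D', 'u'->'U', 'n'->'N', 'z'->'Z', 'c'->'C'
Result: ZGEDUNZC


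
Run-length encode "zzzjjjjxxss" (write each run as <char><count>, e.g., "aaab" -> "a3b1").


Input: 'zzzjjjjxxss'
Operation: identify consecutive runs
Runs: 'zzz' -> z3, 'jjjj' -> j4, 'xx' -> x2, 'ss' -> s2
Encoded: z3j4x2s2


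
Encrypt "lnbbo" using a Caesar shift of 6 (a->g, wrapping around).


Input: 'lnbbo', shift = 6
Operation: for each letter, (position + 6) mod 26
Mapping: 'l'(11+6=17)->'r', 'n'(13+6=19)->'t', 'b'(1+6=7)->'h', 'b'(1+6=7)->'h', 'o'(14+6=20)->'u'
Result: rthhu


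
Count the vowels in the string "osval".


Input string: 'osval'
Operation: count vowels (a, e, i, o, u)
Scan: s[0]='o' (vowel), s[1]='s', s[2]='v', s[3]='a' (vowel), s[4]='l'
Vowels found: 2
Result: 2


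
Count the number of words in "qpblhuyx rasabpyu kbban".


Input string: 'qpblhuyx rasabpyu kbban'
Operation: split by spaces
Words found: 'qpblhuyx', 'rasabpyu', 'kbban'
Word count: 3


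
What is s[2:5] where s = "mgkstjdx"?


Input string: 'mgkstjdx'
Operation: slice [2:5]
Extract characters: s[2]='k', s[3]='s', s[4]='t'
Result: kst


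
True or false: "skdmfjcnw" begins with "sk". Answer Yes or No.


Input string: 'skdmfjcnw'
Prefix to check: 'sk'
First 2 characters of input: 'sk'
Match: True
Result: Yes


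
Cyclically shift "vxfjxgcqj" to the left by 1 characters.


Input: 'vxfjxgcqj', shift = 1
Operation: split at index 1 and swap parts
Front part s[0:1] = 'v'
Back part s[1:] = 'xfjxgcqj'
Rotated = back + front = 'xfjxgcqj' + 'v'
Result: xfjxgcqjv


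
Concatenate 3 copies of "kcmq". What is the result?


Input string: 'kcmq'
Operation: repeat 3 times
Concatenation: 'kcmq' + 'kcmq' + 'kcmq'
Result: kcmqkcmqkcmq
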